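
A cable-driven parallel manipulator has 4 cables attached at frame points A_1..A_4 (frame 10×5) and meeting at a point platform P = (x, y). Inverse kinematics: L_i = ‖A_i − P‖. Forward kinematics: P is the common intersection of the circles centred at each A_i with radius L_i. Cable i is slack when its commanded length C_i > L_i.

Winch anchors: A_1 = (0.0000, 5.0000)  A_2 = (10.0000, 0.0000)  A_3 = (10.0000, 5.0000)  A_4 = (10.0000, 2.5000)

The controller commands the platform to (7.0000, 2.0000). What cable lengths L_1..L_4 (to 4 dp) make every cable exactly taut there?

L_1 = √((0.0000−7.0000)² + (5.0000−2.0000)²) = 7.6158
L_2 = √((10.0000−7.0000)² + (0.0000−2.0000)²) = 3.6056
L_3 = √((10.0000−7.0000)² + (5.0000−2.0000)²) = 4.2426
L_4 = √((10.0000−7.0000)² + (2.5000−2.0000)²) = 3.0414

(7.6158, 3.6056, 4.2426, 3.0414)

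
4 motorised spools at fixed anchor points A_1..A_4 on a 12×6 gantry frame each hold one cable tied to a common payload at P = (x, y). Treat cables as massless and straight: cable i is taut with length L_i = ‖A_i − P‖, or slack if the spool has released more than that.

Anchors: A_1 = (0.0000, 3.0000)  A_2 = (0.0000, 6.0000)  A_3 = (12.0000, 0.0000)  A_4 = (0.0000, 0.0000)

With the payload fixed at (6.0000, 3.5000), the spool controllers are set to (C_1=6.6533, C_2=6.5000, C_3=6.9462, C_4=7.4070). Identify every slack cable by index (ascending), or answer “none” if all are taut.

i=1: geometric 6.0208 vs commanded 6.6533 ⇒ slack
i=2: geometric 6.5000 vs commanded 6.5000 ⇒ taut
i=3: geometric 6.9462 vs commanded 6.9462 ⇒ taut
i=4: geometric 6.9462 vs commanded 7.4070 ⇒ slack

1, 4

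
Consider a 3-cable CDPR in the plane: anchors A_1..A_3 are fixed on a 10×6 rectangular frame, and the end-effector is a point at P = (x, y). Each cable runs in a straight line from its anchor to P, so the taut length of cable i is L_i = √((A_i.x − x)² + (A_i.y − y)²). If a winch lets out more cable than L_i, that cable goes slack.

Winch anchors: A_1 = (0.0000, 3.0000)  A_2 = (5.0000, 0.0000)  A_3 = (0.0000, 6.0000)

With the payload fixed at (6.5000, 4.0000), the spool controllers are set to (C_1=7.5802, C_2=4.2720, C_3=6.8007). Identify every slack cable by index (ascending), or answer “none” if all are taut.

1

cable 1: √((-6.5000)²+(-1.0000)²)=6.5765, C_1=7.5802: slack
cable 2: √((-1.5000)²+(-4.0000)²)=4.2720, C_2=4.2720: taut
cable 3: √((-6.5000)²+(2.0000)²)=6.8007, C_3=6.8007: taut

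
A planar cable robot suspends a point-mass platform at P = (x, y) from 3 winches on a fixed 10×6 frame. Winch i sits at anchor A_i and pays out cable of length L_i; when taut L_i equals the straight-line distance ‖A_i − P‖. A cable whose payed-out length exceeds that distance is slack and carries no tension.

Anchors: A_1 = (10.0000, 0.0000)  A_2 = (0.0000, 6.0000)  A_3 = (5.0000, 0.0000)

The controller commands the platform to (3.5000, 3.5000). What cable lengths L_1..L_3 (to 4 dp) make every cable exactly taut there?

L_1 = √((10.0000−3.5000)² + (0.0000−3.5000)²) = 7.3824
L_2 = √((0.0000−3.5000)² + (6.0000−3.5000)²) = 4.3012
L_3 = √((5.0000−3.5000)² + (0.0000−3.5000)²) = 3.8079

(7.3824, 4.3012, 3.8079)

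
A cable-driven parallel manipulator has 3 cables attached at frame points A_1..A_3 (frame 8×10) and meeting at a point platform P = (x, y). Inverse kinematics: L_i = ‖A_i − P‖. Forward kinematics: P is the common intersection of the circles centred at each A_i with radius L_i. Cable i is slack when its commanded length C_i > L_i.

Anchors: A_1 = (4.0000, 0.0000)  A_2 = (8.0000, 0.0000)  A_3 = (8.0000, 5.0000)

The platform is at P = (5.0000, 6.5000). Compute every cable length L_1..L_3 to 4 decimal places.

L_1 = √((4.0000−5.0000)² + (0.0000−6.5000)²) = 6.5765
L_2 = √((8.0000−5.0000)² + (0.0000−6.5000)²) = 7.1589
L_3 = √((8.0000−5.0000)² + (5.0000−6.5000)²) = 3.3541

(6.5765, 7.1589, 3.3541)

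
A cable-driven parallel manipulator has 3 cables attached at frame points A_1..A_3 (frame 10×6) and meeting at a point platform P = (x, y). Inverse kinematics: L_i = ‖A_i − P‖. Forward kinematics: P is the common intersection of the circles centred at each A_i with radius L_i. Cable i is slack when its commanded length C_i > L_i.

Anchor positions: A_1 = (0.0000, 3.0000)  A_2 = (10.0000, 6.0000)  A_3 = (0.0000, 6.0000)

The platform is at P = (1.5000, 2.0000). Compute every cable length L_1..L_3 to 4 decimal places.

L_1: Δ = A_1−P = (-1.5000, 1.0000) → ‖Δ‖ = √3.2500 = 1.8028
L_2: Δ = A_2−P = (8.5000, 4.0000) → ‖Δ‖ = √88.2500 = 9.3941
L_3: Δ = A_3−P = (-1.5000, 4.0000) → ‖Δ‖ = √18.2500 = 4.2720

(1.8028, 9.3941, 4.2720)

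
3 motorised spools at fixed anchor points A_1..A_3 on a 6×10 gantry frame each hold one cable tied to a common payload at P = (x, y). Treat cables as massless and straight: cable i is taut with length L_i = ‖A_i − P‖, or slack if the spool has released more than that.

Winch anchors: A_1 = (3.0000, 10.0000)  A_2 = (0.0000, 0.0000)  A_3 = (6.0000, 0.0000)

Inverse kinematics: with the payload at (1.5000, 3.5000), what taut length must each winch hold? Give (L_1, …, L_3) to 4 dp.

cable 1: Δx=1.5000, Δy=6.5000; L_1 = √(Δx²+Δy²) = 6.6708
cable 2: Δx=-1.5000, Δy=-3.5000; L_2 = √(Δx²+Δy²) = 3.8079
cable 3: Δx=4.5000, Δy=-3.5000; L_3 = √(Δx²+Δy²) = 5.7009

(6.6708, 3.8079, 5.7009)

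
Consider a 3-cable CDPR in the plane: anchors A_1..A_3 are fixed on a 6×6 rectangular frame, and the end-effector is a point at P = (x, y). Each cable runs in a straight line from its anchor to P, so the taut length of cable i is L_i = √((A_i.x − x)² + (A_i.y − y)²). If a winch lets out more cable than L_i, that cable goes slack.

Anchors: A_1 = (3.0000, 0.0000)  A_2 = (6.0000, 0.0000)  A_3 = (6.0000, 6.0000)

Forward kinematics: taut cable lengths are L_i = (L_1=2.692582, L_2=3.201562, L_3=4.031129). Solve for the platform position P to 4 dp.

each cable: (A_i−P)·(A_i−P) = L_i²; let k_i = ‖A_i‖²−L_i²
k_1 = 9.0000+0.0000−7.2500 = 1.7500
row 1: -6.0000x + 0.0000y = -24.0000  (k_2=25.7500)
row 2: -6.0000x − 12.0000y = -54.0000  (k_3=55.7500)
Cramer on rows 1–2 → x = 4.0000, y = 2.5000

(4.0000, 2.5000)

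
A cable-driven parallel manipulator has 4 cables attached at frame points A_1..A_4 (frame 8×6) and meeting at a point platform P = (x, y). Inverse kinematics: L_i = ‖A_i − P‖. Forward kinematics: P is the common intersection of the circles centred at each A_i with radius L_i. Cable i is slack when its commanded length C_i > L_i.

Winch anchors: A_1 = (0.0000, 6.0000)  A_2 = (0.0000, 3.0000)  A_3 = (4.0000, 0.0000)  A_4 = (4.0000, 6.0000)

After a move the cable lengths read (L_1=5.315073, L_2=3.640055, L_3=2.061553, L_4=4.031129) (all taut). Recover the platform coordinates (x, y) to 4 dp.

each cable: (A_i−P)·(A_i−P) = L_i²; let k_i = ‖A_i‖²−L_i²
k_1 = 0.0000+36.0000−28.2500 = 7.7500
row 1: 0.0000x + 6.0000y = 12.0000  (k_2=-4.2500)
row 2: -8.0000x + 12.0000y = -4.0000  (k_3=11.7500)
row 3: -8.0000x + 0.0000y = -28.0000  (k_4=35.7500)
Cramer on rows 1–2 → x = 3.5000, y = 2.0000
check cable 4: ‖A_4−P‖² = 16.2500 ≈ L_4² = 16.2500 ✓

(3.5000, 2.0000)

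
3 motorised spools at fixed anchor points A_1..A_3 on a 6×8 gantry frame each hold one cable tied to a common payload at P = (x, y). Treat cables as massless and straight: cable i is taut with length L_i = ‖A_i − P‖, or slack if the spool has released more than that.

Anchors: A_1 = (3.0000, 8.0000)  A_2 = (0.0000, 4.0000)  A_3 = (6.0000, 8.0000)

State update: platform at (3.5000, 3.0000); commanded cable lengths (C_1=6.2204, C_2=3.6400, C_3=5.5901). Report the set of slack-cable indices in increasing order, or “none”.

1

cable 1: L_1 = ‖A_1−P‖ = 5.0249;  C_1 = 6.2204 → slack
cable 2: L_2 = ‖A_2−P‖ = 3.6401;  C_2 = 3.6400 → taut
cable 3: L_3 = ‖A_3−P‖ = 5.5902;  C_3 = 5.5901 → taut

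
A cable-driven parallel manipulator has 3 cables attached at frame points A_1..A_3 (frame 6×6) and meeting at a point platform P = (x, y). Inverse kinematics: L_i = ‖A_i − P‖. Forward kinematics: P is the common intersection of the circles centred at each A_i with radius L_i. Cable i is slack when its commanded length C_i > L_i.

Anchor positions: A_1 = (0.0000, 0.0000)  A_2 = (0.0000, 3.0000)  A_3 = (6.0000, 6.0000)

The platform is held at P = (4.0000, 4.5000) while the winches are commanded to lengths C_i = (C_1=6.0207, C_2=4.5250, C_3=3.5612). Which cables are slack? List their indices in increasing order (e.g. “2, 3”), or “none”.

2, 3

cable 1: √((-4.0000)²+(-4.5000)²)=6.0208, C_1=6.0207: taut
cable 2: √((-4.0000)²+(-1.5000)²)=4.2720, C_2=4.5250: slack
cable 3: √((2.0000)²+(1.5000)²)=2.5000, C_3=3.5612: slack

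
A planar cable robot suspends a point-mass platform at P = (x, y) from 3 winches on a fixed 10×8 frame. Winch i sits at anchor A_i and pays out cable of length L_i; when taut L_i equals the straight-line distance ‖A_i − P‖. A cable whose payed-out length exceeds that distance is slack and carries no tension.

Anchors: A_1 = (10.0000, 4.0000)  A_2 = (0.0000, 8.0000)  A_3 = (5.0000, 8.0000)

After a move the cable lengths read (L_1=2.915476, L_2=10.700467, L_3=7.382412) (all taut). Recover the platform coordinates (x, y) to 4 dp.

each cable: (A_i−P)·(A_i−P) = L_i²; let q_i = ‖A_i‖²−L_i²
q_1 = 100.0000+16.0000−8.5000 = 107.5000
row 1: 20.0000x − 8.0000y = 158.0000  (q_2=-50.5000)
row 2: 10.0000x − 8.0000y = 73.0000  (q_3=34.5000)
Cramer on rows 1–2 → x = 8.5000, y = 1.5000

(8.5000, 1.5000)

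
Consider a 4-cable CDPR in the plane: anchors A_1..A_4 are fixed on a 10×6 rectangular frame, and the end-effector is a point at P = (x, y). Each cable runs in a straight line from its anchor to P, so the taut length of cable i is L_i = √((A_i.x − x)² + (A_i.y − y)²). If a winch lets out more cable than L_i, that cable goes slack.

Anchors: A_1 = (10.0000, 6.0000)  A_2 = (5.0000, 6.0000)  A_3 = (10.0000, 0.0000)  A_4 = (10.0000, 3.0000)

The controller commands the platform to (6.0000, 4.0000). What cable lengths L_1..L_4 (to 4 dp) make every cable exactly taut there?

(4.4721, 2.2361, 5.6569, 4.1231)

cable 1: Δx=4.0000, Δy=2.0000; L_1 = √(Δx²+Δy²) = 4.4721
cable 2: Δx=-1.0000, Δy=2.0000; L_2 = √(Δx²+Δy²) = 2.2361
cable 3: Δx=4.0000, Δy=-4.0000; L_3 = √(Δx²+Δy²) = 5.6569
cable 4: Δx=4.0000, Δy=-1.0000; L_4 = √(Δx²+Δy²) = 4.1231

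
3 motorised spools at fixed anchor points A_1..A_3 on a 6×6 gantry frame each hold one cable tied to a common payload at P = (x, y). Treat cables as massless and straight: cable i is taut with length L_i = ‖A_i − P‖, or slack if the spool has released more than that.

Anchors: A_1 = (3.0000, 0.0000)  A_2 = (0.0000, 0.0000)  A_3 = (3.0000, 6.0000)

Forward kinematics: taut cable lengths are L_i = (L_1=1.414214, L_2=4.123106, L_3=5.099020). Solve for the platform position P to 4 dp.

(4.0000, 1.0000)

each cable: (A_i−P)·(A_i−P) = L_i²; let c_i = ‖A_i‖²−L_i²
c_1 = 9.0000+0.0000−2.0000 = 7.0000
row 1: 6.0000x + 0.0000y = 24.0000  (c_2=-17.0000)
row 2: 0.0000x − 12.0000y = -12.0000  (c_3=19.0000)
Cramer on rows 1–2 → x = 4.0000, y = 1.0000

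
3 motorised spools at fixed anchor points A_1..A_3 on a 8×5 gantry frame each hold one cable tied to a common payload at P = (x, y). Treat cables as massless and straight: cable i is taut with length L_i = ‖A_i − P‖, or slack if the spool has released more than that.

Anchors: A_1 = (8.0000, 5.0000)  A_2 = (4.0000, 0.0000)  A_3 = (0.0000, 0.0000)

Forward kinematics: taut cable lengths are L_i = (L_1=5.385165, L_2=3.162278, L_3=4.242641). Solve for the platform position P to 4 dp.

(3.0000, 3.0000)

each cable: (A_i−P)·(A_i−P) = L_i²; let k_i = ‖A_i‖²−L_i²
k_1 = 64.0000+25.0000−29.0000 = 60.0000
row 1: 8.0000x + 10.0000y = 54.0000  (k_2=6.0000)
row 2: 16.0000x + 10.0000y = 78.0000  (k_3=-18.0000)
Cramer on rows 1–2 → x = 3.0000, y = 3.0000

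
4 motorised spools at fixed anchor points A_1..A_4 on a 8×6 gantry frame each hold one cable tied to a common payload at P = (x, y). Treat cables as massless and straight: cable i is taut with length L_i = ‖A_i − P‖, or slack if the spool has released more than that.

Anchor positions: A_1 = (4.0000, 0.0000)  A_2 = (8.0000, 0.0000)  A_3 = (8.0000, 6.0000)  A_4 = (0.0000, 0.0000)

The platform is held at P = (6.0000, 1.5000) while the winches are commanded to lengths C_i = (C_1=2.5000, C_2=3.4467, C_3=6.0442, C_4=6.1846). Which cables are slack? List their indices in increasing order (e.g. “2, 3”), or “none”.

i=1: geometric 2.5000 vs commanded 2.5000 ⇒ taut
i=2: geometric 2.5000 vs commanded 3.4467 ⇒ slack
i=3: geometric 4.9244 vs commanded 6.0442 ⇒ slack
i=4: geometric 6.1847 vs commanded 6.1846 ⇒ taut

2, 3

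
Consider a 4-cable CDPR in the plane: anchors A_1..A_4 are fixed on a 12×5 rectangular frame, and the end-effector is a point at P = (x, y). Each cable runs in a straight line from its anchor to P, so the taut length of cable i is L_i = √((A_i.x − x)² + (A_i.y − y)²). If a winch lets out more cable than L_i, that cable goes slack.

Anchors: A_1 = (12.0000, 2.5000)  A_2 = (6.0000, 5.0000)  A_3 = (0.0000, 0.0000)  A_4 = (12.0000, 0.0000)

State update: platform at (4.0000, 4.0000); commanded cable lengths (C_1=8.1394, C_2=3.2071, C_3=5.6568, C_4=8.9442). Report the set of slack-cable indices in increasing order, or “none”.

cable 1: L_1 = ‖A_1−P‖ = 8.1394;  C_1 = 8.1394 → taut
cable 2: L_2 = ‖A_2−P‖ = 2.2361;  C_2 = 3.2071 → slack
cable 3: L_3 = ‖A_3−P‖ = 5.6569;  C_3 = 5.6568 → taut
cable 4: L_4 = ‖A_4−P‖ = 8.9443;  C_4 = 8.9442 → taut

2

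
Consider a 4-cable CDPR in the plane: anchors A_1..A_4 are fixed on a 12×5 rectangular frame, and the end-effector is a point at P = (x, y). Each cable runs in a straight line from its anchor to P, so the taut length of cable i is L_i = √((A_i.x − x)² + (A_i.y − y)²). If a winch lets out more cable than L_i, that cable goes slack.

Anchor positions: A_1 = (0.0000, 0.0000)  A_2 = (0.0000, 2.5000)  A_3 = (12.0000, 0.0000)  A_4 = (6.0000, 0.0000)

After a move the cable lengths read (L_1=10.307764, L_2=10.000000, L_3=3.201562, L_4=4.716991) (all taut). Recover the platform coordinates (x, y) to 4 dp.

(10.0000, 2.5000)

expand ‖A_i−P‖²=L_i² and subtract eq 1 (c_i ≔ ‖A_i‖²−L_i²)
c_1 = 0.0000+0.0000−106.2500 = -106.2500
eq1−eq2 → [0.0000  -5.0000]·P = -12.5000
eq1−eq3 → [-24.0000  0.0000]·P = -240.0000
eq1−eq4 → [-12.0000  0.0000]·P = -120.0000
2×2 solve → P = (10.0000, 2.5000)
check cable 4: ‖A_4−P‖² = 22.2500 ≈ L_4² = 22.2500 ✓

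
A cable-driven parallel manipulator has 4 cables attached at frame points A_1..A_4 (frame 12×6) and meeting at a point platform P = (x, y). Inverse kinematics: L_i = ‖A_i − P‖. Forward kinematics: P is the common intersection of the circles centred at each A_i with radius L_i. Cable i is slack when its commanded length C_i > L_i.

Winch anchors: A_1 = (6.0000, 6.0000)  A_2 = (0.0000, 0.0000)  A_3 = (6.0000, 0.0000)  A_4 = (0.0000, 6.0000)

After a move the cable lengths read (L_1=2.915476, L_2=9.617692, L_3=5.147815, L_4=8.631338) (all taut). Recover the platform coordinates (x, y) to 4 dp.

circle eqns → linear via eq_j − eq_1; set c_j = A_j·A_j − L_j²
c_1 = 36.0000+36.0000−8.5000 = 63.5000
12.0000·x + 12.0000·y = c_1−c_2 = 156.0000
0.0000·x + 12.0000·y = c_1−c_3 = 54.0000
12.0000·x + 0.0000·y = c_1−c_4 = 102.0000
solve first two rows → x=8.5000, y=4.5000
check cable 4: ‖A_4−P‖² = 74.5000 ≈ L_4² = 74.5000 ✓

(8.5000, 4.5000)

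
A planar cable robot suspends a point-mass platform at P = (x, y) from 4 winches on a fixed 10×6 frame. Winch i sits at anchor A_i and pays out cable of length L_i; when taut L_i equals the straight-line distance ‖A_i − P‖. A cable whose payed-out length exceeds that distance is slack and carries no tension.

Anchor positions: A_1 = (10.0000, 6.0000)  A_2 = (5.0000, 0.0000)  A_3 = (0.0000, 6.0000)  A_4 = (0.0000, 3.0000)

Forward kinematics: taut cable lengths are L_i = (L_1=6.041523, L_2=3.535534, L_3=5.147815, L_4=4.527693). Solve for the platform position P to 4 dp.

circle eqns → linear via eq_j − eq_1; set q_j = A_j·A_j − L_j²
q_1 = 100.0000+36.0000−36.5000 = 99.5000
10.0000·x + 12.0000·y = q_1−q_2 = 87.0000
20.0000·x + 0.0000·y = q_1−q_3 = 90.0000
20.0000·x + 6.0000·y = q_1−q_4 = 111.0000
solve first two rows → x=4.5000, y=3.5000
check cable 4: ‖A_4−P‖² = 20.5000 ≈ L_4² = 20.5000 ✓

(4.5000, 3.5000)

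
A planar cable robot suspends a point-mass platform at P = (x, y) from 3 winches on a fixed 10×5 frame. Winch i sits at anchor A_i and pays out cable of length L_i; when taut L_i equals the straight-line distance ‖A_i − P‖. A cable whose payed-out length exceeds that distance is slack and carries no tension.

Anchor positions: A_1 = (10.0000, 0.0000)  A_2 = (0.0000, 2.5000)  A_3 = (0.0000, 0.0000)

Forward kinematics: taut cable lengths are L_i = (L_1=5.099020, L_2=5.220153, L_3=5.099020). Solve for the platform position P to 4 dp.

each cable: (A_i−P)·(A_i−P) = L_i²; let q_i = ‖A_i‖²−L_i²
q_1 = 100.0000+0.0000−26.0000 = 74.0000
row 1: 20.0000x − 5.0000y = 95.0000  (q_2=-21.0000)
row 2: 20.0000x + 0.0000y = 100.0000  (q_3=-26.0000)
Cramer on rows 1–2 → x = 5.0000, y = 1.0000

(5.0000, 1.0000)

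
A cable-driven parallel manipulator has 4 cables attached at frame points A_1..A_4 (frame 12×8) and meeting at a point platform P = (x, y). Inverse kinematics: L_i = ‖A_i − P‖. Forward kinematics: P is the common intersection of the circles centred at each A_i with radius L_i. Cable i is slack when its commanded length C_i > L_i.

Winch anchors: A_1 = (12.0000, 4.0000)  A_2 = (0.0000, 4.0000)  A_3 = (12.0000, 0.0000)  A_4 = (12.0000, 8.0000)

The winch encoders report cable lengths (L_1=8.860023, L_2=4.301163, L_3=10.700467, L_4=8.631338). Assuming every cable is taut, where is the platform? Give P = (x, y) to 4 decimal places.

(3.5000, 6.5000)

circle eqns → linear via eq_j − eq_1; set q_j = A_j·A_j − L_j²
q_1 = 144.0000+16.0000−78.5000 = 81.5000
24.0000·x + 0.0000·y = q_1−q_2 = 84.0000
0.0000·x + 8.0000·y = q_1−q_3 = 52.0000
0.0000·x − 8.0000·y = q_1−q_4 = -52.0000
solve first two rows → x=3.5000, y=6.5000
check cable 4: ‖A_4−P‖² = 74.5000 ≈ L_4² = 74.5000 ✓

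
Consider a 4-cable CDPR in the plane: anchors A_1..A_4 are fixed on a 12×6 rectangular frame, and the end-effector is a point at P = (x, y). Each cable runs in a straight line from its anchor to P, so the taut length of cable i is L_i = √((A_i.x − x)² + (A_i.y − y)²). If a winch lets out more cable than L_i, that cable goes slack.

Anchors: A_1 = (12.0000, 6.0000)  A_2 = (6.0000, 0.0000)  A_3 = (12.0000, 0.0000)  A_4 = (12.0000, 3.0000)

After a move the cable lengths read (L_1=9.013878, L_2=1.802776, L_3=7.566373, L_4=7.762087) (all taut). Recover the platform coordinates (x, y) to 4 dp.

(4.5000, 1.0000)

circle eqns → linear via eq_j − eq_1; set k_j = A_j·A_j − L_j²
k_1 = 144.0000+36.0000−81.2500 = 98.7500
12.0000·x + 12.0000·y = k_1−k_2 = 66.0000
0.0000·x + 12.0000·y = k_1−k_3 = 12.0000
0.0000·x + 6.0000·y = k_1−k_4 = 6.0000
solve first two rows → x=4.5000, y=1.0000
check cable 4: ‖A_4−P‖² = 60.2500 ≈ L_4² = 60.2500 ✓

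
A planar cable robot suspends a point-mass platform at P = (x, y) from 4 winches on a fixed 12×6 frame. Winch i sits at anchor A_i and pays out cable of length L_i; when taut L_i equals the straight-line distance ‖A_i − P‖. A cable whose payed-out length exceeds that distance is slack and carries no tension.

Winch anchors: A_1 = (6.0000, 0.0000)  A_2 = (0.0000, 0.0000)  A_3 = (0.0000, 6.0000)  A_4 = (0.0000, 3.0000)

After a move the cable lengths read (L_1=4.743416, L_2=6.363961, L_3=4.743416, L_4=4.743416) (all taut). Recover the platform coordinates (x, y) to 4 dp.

circle eqns → linear via eq_j − eq_1; set c_j = A_j·A_j − L_j²
c_1 = 36.0000+0.0000−22.5000 = 13.5000
12.0000·x + 0.0000·y = c_1−c_2 = 54.0000
12.0000·x − 12.0000·y = c_1−c_3 = 0.0000
12.0000·x − 6.0000·y = c_1−c_4 = 27.0000
solve first two rows → x=4.5000, y=4.5000
check cable 4: ‖A_4−P‖² = 22.5000 ≈ L_4² = 22.5000 ✓

(4.5000, 4.5000)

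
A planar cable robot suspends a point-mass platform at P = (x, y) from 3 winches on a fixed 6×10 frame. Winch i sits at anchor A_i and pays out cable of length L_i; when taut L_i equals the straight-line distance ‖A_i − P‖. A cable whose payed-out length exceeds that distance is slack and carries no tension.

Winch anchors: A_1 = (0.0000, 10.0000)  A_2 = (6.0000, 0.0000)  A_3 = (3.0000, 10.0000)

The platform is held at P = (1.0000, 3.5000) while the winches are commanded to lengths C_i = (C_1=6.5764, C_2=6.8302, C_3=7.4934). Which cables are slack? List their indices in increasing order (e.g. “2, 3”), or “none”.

i=1: geometric 6.5765 vs commanded 6.5764 ⇒ taut
i=2: geometric 6.1033 vs commanded 6.8302 ⇒ slack
i=3: geometric 6.8007 vs commanded 7.4934 ⇒ slack

2, 3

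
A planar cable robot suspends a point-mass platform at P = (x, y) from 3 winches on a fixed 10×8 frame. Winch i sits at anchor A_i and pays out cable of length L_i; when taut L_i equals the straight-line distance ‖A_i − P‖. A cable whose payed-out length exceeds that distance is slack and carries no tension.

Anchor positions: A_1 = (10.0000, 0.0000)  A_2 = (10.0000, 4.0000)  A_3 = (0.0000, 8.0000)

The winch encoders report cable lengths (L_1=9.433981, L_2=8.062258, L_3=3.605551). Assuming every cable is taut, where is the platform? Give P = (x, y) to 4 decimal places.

circle eqns → linear via eq_j − eq_1; set c_j = A_j·A_j − L_j²
c_1 = 100.0000+0.0000−89.0000 = 11.0000
0.0000·x − 8.0000·y = c_1−c_2 = -40.0000
20.0000·x − 16.0000·y = c_1−c_3 = -40.0000
solve first two rows → x=2.0000, y=5.0000

(2.0000, 5.0000)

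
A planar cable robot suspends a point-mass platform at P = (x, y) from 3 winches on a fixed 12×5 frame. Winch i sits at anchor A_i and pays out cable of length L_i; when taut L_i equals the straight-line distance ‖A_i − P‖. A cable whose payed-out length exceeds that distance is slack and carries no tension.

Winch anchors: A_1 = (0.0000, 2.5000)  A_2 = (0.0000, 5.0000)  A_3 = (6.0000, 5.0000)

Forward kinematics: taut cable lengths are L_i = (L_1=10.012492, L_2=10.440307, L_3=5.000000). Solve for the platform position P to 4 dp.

(10.0000, 2.0000)

each cable: (A_i−P)·(A_i−P) = L_i²; let q_i = ‖A_i‖²−L_i²
q_1 = 0.0000+6.2500−100.2500 = -94.0000
row 1: 0.0000x − 5.0000y = -10.0000  (q_2=-84.0000)
row 2: -12.0000x − 5.0000y = -130.0000  (q_3=36.0000)
Cramer on rows 1–2 → x = 10.0000, y = 2.0000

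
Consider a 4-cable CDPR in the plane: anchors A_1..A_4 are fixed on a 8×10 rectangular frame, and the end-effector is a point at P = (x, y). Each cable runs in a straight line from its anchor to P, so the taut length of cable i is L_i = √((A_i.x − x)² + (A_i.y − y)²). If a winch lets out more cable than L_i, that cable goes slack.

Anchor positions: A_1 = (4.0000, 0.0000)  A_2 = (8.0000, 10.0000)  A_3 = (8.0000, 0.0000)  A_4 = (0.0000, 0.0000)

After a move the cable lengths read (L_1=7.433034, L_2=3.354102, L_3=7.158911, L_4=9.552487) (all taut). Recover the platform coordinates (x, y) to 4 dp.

(6.5000, 7.0000)

circle eqns → linear via eq_j − eq_1; set q_j = A_j·A_j − L_j²
q_1 = 16.0000+0.0000−55.2500 = -39.2500
-8.0000·x − 20.0000·y = q_1−q_2 = -192.0000
-8.0000·x + 0.0000·y = q_1−q_3 = -52.0000
8.0000·x + 0.0000·y = q_1−q_4 = 52.0000
solve first two rows → x=6.5000, y=7.0000
check cable 4: ‖A_4−P‖² = 91.2500 ≈ L_4² = 91.2500 ✓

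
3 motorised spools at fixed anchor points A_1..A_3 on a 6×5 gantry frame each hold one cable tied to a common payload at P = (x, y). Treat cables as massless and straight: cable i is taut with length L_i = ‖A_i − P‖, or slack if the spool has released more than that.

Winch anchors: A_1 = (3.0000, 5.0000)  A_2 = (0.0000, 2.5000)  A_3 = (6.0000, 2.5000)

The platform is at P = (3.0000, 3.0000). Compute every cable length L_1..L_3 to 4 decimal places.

(2.0000, 3.0414, 3.0414)

L_1: Δ = A_1−P = (0.0000, 2.0000) → ‖Δ‖ = √4.0000 = 2.0000
L_2: Δ = A_2−P = (-3.0000, -0.5000) → ‖Δ‖ = √9.2500 = 3.0414
L_3: Δ = A_3−P = (3.0000, -0.5000) → ‖Δ‖ = √9.2500 = 3.0414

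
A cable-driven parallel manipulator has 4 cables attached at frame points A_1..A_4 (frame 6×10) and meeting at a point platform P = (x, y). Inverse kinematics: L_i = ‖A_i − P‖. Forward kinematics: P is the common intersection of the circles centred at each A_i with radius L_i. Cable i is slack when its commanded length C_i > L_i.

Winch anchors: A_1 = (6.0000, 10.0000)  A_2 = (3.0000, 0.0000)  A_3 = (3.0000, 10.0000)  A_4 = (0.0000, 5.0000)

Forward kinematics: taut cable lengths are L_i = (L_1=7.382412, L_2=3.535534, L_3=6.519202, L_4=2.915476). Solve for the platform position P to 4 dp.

each cable: (A_i−P)·(A_i−P) = L_i²; let c_i = ‖A_i‖²−L_i²
c_1 = 36.0000+100.0000−54.5000 = 81.5000
row 1: 6.0000x + 20.0000y = 85.0000  (c_2=-3.5000)
row 2: 6.0000x + 0.0000y = 15.0000  (c_3=66.5000)
row 3: 12.0000x + 10.0000y = 65.0000  (c_4=16.5000)
Cramer on rows 1–2 → x = 2.5000, y = 3.5000
check cable 4: ‖A_4−P‖² = 8.5000 ≈ L_4² = 8.5000 ✓

(2.5000, 3.5000)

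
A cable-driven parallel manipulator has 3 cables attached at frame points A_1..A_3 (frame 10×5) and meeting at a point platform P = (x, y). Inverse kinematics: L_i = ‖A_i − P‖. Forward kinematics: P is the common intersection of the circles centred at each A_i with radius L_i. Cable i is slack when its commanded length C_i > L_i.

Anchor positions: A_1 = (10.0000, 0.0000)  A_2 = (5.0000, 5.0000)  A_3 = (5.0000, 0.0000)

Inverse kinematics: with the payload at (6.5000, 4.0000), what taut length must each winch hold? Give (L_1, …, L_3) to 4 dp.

(5.3151, 1.8028, 4.2720)

L_1 = √((10.0000−6.5000)² + (0.0000−4.0000)²) = 5.3151
L_2 = √((5.0000−6.5000)² + (5.0000−4.0000)²) = 1.8028
L_3 = √((5.0000−6.5000)² + (0.0000−4.0000)²) = 4.2720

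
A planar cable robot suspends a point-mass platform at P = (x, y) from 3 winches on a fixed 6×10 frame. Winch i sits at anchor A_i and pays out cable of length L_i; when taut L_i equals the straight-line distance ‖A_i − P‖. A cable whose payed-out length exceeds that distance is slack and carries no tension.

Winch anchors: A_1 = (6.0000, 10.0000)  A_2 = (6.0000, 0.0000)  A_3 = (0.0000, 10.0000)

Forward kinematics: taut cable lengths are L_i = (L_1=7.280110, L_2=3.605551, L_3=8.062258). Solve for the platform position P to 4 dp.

circle eqns → linear via eq_j − eq_1; set q_j = A_j·A_j − L_j²
q_1 = 36.0000+100.0000−53.0000 = 83.0000
0.0000·x + 20.0000·y = q_1−q_2 = 60.0000
12.0000·x + 0.0000·y = q_1−q_3 = 48.0000
solve first two rows → x=4.0000, y=3.0000

(4.0000, 3.0000)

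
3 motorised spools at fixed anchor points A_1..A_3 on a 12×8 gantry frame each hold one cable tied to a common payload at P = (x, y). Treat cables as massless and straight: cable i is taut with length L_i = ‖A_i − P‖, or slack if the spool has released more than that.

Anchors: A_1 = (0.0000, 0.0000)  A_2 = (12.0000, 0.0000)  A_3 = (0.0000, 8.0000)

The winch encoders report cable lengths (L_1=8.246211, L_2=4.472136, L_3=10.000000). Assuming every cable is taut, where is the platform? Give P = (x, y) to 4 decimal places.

(8.0000, 2.0000)

circle eqns → linear via eq_j − eq_1; set k_j = A_j·A_j − L_j²
k_1 = 0.0000+0.0000−68.0000 = -68.0000
-24.0000·x + 0.0000·y = k_1−k_2 = -192.0000
0.0000·x − 16.0000·y = k_1−k_3 = -32.0000
solve first two rows → x=8.0000, y=2.0000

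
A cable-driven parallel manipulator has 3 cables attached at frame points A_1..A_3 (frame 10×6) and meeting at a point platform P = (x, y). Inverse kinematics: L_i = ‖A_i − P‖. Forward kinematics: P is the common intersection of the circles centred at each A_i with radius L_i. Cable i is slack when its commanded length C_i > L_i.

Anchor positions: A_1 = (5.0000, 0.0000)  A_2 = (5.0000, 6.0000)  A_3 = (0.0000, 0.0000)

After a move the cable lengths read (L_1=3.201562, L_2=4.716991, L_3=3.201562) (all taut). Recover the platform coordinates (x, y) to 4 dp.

expand ‖A_i−P‖²=L_i² and subtract eq 1 (c_i ≔ ‖A_i‖²−L_i²)
c_1 = 25.0000+0.0000−10.2500 = 14.7500
eq1−eq2 → [0.0000  -12.0000]·P = -24.0000
eq1−eq3 → [10.0000  0.0000]·P = 25.0000
2×2 solve → P = (2.5000, 2.0000)

(2.5000, 2.0000)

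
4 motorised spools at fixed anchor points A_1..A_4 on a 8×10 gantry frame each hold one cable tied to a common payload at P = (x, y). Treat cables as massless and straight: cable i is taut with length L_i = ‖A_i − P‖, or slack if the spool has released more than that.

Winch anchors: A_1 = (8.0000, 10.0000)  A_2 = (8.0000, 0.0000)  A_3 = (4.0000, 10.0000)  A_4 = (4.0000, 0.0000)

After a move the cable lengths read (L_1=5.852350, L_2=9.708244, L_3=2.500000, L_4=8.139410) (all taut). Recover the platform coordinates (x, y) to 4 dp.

each cable: (A_i−P)·(A_i−P) = L_i²; let c_i = ‖A_i‖²−L_i²
c_1 = 64.0000+100.0000−34.2500 = 129.7500
row 1: 0.0000x + 20.0000y = 160.0000  (c_2=-30.2500)
row 2: 8.0000x + 0.0000y = 20.0000  (c_3=109.7500)
row 3: 8.0000x + 20.0000y = 180.0000  (c_4=-50.2500)
Cramer on rows 1–2 → x = 2.5000, y = 8.0000
check cable 4: ‖A_4−P‖² = 66.2500 ≈ L_4² = 66.2500 ✓

(2.5000, 8.0000)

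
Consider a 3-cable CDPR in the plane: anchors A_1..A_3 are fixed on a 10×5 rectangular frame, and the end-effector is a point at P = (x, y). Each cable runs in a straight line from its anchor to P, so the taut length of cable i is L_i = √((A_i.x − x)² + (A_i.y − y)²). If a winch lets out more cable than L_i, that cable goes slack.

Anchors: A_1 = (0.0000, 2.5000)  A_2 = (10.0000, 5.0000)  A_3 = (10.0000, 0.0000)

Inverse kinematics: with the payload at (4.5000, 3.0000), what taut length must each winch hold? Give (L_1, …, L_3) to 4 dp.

cable 1: Δx=-4.5000, Δy=-0.5000; L_1 = √(Δx²+Δy²) = 4.5277
cable 2: Δx=5.5000, Δy=2.0000; L_2 = √(Δx²+Δy²) = 5.8523
cable 3: Δx=5.5000, Δy=-3.0000; L_3 = √(Δx²+Δy²) = 6.2650

(4.5277, 5.8523, 6.2650)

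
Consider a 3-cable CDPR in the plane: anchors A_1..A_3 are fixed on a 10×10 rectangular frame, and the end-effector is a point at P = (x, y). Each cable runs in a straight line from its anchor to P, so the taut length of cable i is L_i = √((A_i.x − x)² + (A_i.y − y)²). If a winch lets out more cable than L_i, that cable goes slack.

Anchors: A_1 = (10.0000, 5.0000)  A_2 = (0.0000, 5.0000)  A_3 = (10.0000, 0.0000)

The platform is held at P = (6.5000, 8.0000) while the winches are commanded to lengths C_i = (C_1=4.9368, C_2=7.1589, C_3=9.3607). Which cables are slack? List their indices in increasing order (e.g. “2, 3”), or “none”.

cable 1: √((3.5000)²+(-3.0000)²)=4.6098, C_1=4.9368: slack
cable 2: √((-6.5000)²+(-3.0000)²)=7.1589, C_2=7.1589: taut
cable 3: √((3.5000)²+(-8.0000)²)=8.7321, C_3=9.3607: slack

1, 3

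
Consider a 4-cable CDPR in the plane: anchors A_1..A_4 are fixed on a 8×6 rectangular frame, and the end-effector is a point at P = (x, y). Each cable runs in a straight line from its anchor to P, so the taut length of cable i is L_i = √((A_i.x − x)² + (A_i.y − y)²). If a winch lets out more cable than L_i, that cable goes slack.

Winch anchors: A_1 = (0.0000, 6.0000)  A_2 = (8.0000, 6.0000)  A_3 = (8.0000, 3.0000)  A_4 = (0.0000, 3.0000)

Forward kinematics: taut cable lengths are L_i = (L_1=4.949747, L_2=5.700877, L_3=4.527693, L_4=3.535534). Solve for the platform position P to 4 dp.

expand ‖A_i−P‖²=L_i² and subtract eq 1 (k_i ≔ ‖A_i‖²−L_i²)
k_1 = 0.0000+36.0000−24.5000 = 11.5000
eq1−eq2 → [-16.0000  0.0000]·P = -56.0000
eq1−eq3 → [-16.0000  6.0000]·P = -41.0000
eq1−eq4 → [0.0000  6.0000]·P = 15.0000
2×2 solve → P = (3.5000, 2.5000)
check cable 4: ‖A_4−P‖² = 12.5000 ≈ L_4² = 12.5000 ✓

(3.5000, 2.5000)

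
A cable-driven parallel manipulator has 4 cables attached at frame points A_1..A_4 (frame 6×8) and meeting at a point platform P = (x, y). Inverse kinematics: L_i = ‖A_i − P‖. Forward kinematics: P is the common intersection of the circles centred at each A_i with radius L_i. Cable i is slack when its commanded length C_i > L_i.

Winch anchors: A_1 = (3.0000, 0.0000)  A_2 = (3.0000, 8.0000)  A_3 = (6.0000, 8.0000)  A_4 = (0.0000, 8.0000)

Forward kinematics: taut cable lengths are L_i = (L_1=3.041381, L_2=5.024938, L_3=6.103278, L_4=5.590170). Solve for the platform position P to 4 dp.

(2.5000, 3.0000)

each cable: (A_i−P)·(A_i−P) = L_i²; let q_i = ‖A_i‖²−L_i²
q_1 = 9.0000+0.0000−9.2500 = -0.2500
row 1: 0.0000x − 16.0000y = -48.0000  (q_2=47.7500)
row 2: -6.0000x − 16.0000y = -63.0000  (q_3=62.7500)
row 3: 6.0000x − 16.0000y = -33.0000  (q_4=32.7500)
Cramer on rows 1–2 → x = 2.5000, y = 3.0000
check cable 4: ‖A_4−P‖² = 31.2500 ≈ L_4² = 31.2500 ✓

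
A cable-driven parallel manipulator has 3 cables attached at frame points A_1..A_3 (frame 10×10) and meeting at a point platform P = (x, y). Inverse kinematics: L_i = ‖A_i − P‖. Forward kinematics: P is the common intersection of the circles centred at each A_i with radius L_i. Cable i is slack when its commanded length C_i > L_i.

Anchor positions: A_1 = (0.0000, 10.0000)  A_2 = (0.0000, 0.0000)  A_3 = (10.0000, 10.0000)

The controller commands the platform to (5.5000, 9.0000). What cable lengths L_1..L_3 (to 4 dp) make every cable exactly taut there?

(5.5902, 10.5475, 4.6098)

L_1 = √((0.0000−5.5000)² + (10.0000−9.0000)²) = 5.5902
L_2 = √((0.0000−5.5000)² + (0.0000−9.0000)²) = 10.5475
L_3 = √((10.0000−5.5000)² + (10.0000−9.0000)²) = 4.6098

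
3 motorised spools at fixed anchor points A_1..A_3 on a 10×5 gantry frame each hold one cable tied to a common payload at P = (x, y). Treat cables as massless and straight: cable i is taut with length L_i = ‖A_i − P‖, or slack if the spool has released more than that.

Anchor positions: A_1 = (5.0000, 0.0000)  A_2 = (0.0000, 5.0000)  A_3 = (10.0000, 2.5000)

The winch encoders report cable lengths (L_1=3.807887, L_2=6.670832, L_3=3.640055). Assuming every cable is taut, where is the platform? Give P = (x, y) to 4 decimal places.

circle eqns → linear via eq_j − eq_1; set c_j = A_j·A_j − L_j²
c_1 = 25.0000+0.0000−14.5000 = 10.5000
10.0000·x − 10.0000·y = c_1−c_2 = 30.0000
-10.0000·x − 5.0000·y = c_1−c_3 = -82.5000
solve first two rows → x=6.5000, y=3.5000

(6.5000, 3.5000)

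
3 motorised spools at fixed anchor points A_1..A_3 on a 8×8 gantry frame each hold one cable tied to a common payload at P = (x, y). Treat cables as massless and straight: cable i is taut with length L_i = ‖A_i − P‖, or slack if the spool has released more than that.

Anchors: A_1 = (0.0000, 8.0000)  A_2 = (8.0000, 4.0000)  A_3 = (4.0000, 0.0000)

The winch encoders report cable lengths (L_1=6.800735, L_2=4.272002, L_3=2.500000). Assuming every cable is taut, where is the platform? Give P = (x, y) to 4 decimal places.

circle eqns → linear via eq_j − eq_1; set q_j = A_j·A_j − L_j²
q_1 = 0.0000+64.0000−46.2500 = 17.7500
-16.0000·x + 8.0000·y = q_1−q_2 = -44.0000
-8.0000·x + 16.0000·y = q_1−q_3 = 8.0000
solve first two rows → x=4.0000, y=2.5000

(4.0000, 2.5000)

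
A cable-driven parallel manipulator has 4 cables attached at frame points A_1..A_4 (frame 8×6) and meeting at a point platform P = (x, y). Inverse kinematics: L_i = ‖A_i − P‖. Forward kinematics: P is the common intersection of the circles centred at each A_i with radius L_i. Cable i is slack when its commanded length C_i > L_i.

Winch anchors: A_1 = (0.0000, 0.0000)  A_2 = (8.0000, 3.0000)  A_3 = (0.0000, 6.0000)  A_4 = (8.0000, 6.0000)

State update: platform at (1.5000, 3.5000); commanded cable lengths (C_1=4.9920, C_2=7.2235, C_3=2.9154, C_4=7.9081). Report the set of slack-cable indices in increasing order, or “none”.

cable 1: √((-1.5000)²+(-3.5000)²)=3.8079, C_1=4.9920: slack
cable 2: √((6.5000)²+(-0.5000)²)=6.5192, C_2=7.2235: slack
cable 3: √((-1.5000)²+(2.5000)²)=2.9155, C_3=2.9154: taut
cable 4: √((6.5000)²+(2.5000)²)=6.9642, C_4=7.9081: slack

1, 2, 4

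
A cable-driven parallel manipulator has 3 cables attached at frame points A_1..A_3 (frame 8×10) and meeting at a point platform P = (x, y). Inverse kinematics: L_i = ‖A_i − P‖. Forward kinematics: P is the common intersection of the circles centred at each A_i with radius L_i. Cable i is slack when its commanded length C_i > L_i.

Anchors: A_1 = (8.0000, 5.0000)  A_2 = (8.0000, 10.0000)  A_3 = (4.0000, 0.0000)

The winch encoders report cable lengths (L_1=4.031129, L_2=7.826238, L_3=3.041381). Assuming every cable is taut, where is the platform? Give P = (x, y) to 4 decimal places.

(4.5000, 3.0000)

each cable: (A_i−P)·(A_i−P) = L_i²; let q_i = ‖A_i‖²−L_i²
q_1 = 64.0000+25.0000−16.2500 = 72.7500
row 1: 0.0000x − 10.0000y = -30.0000  (q_2=102.7500)
row 2: 8.0000x + 10.0000y = 66.0000  (q_3=6.7500)
Cramer on rows 1–2 → x = 4.5000, y = 3.0000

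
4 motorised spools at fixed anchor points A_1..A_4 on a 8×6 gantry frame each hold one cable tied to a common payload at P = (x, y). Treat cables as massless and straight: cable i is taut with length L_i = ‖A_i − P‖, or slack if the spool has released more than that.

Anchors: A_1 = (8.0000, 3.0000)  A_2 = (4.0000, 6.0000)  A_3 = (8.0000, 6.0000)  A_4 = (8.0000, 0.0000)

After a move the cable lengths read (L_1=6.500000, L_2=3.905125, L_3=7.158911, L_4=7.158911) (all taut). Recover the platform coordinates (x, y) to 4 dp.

expand ‖A_i−P‖²=L_i² and subtract eq 1 (q_i ≔ ‖A_i‖²−L_i²)
q_1 = 64.0000+9.0000−42.2500 = 30.7500
eq1−eq2 → [8.0000  -6.0000]·P = -6.0000
eq1−eq3 → [0.0000  -6.0000]·P = -18.0000
eq1−eq4 → [0.0000  6.0000]·P = 18.0000
2×2 solve → P = (1.5000, 3.0000)
check cable 4: ‖A_4−P‖² = 51.2500 ≈ L_4² = 51.2500 ✓

(1.5000, 3.0000)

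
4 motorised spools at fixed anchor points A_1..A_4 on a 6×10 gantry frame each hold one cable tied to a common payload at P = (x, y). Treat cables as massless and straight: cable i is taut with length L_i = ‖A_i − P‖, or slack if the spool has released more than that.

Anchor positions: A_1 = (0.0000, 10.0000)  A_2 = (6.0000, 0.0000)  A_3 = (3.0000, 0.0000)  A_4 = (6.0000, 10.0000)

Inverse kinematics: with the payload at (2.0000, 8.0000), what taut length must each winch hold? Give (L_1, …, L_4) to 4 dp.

(2.8284, 8.9443, 8.0623, 4.4721)

cable 1: Δx=-2.0000, Δy=2.0000; L_1 = √(Δx²+Δy²) = 2.8284
cable 2: Δx=4.0000, Δy=-8.0000; L_2 = √(Δx²+Δy²) = 8.9443
cable 3: Δx=1.0000, Δy=-8.0000; L_3 = √(Δx²+Δy²) = 8.0623
cable 4: Δx=4.0000, Δy=2.0000; L_4 = √(Δx²+Δy²) = 4.4721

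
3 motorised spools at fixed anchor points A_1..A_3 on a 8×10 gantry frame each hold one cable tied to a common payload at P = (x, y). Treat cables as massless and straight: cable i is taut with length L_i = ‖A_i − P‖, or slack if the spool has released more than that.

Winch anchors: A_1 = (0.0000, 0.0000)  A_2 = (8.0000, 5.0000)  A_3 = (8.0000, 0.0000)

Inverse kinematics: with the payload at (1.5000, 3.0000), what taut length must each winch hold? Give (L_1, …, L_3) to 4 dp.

(3.3541, 6.8007, 7.1589)

L_1 = √((0.0000−1.5000)² + (0.0000−3.0000)²) = 3.3541
L_2 = √((8.0000−1.5000)² + (5.0000−3.0000)²) = 6.8007
L_3 = √((8.0000−1.5000)² + (0.0000−3.0000)²) = 7.1589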